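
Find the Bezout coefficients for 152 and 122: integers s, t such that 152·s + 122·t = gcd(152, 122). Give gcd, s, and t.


Euclidean algorithm on (152, 122) — divide until remainder is 0:
  152 = 1 · 122 + 30
  122 = 4 · 30 + 2
  30 = 15 · 2 + 0
gcd(152, 122) = 2.
Track Bezout coefficients alongside the remainders: start with r₀ = 152 = a·1 + b·0 (s = 1, t = 0) and r₁ = 122 = a·0 + b·1 (s = 0, t = 1); each new remainder r_{k+1} = r_{k-1} − q_k·r_k inherits s_{k+1} = s_{k-1} − q_k·s_k, t_{k+1} = t_{k-1} − q_k·t_k, so r_k = a·s_k + b·t_k at every step:
  q = 1: r = 30, s = 1 − 1·0 = 1, t = 0 − 1·1 = -1  (check: 152·1 + 122·(-1) = 30)
  q = 4: r = 2, s = 0 − 4·1 = -4, t = 1 − 4·(-1) = 5  (check: 152·(-4) + 122·5 = 2)
The row with r = 2 (the gcd) gives the Bezout coefficients s = -4, t = 5.
Result: 152 · (-4) + 122 · (5) = 2.

gcd(152, 122) = 2; s = -4, t = 5 (check: 152·(-4) + 122·5 = 2).


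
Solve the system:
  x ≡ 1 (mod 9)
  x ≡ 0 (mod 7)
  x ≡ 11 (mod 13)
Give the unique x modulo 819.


Moduli 9, 7, 13 are pairwise coprime; by CRT there is a unique solution modulo M = 9 · 7 · 13 = 819.
Solve pairwise, accumulating the modulus:
  Start with x ≡ 1 (mod 9).
  Combine with x ≡ 0 (mod 7): since gcd(9, 7) = 1, we get a unique residue mod 63.
    Write x = 1 + 9·t and substitute into x ≡ 0 (mod 7): 9·t ≡ 0 − 1 = -1 (mod 7).
    Reduce coefficients mod 7: 2·t ≡ 6 (mod 7).
    The inverse of 2 mod 7 is 4 (since 2·4 = 8 = 1·7 + 1), so t ≡ 4·6 = 24 ≡ 3 (mod 7).
    Then x = 1 + 9·3 = 28, valid modulo lcm(9, 7) = 63: x ≡ 28 (mod 63).
  Combine with x ≡ 11 (mod 13): since gcd(63, 13) = 1, we get a unique residue mod 819.
    Write x = 28 + 63·t and substitute into x ≡ 11 (mod 13): 63·t ≡ 11 − 28 = -17 (mod 13).
    Reduce coefficients mod 13: 11·t ≡ 9 (mod 13).
    The inverse of 11 mod 13 is 6 (since 11·6 = 66 = 5·13 + 1), so t ≡ 6·9 = 54 ≡ 2 (mod 13).
    Then x = 28 + 63·2 = 154, valid modulo lcm(63, 13) = 819: x ≡ 154 (mod 819).
Verify: 154 mod 9 = 1 ✓, 154 mod 7 = 0 ✓, 154 mod 13 = 11 ✓.

x ≡ 154 (mod 819).


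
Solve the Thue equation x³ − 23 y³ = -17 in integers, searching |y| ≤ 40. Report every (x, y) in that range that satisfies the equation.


The equation is x³ - 23y³ = -17. For fixed y, x³ = 23·y³ − 17, so a solution requires the RHS to be a perfect cube.
Strategy: iterate y from -40 to 40, compute RHS = 23·y³ − 17, and check whether it is a (positive or negative) perfect cube.
Check small values of y:
  y = 0: RHS = -17 is not a perfect cube.
  y = 1: RHS = 6 is not a perfect cube.
  y = -1: RHS = -40 is not a perfect cube.
  y = 2: RHS = 167 is not a perfect cube.
  y = -2: RHS = -201 is not a perfect cube.
  y = 3: RHS = 604 is not a perfect cube.
  y = -3: RHS = -638 is not a perfect cube.
Continuing the search up to |y| = 40 finds no solutions either.
No (x, y) in the scanned range satisfies the equation.

No integer solutions with |y| ≤ 40.


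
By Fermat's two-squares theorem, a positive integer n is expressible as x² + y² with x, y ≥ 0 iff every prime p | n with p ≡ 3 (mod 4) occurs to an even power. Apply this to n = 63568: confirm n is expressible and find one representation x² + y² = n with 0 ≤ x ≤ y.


Step 1: Factor n = 63568 = 2^4 · 29 · 137.
Step 2: Check the mod-4 condition on each prime factor: 2 = 2 (special); 29 ≡ 1 (mod 4), exponent 1; 137 ≡ 1 (mod 4), exponent 1.
All primes ≡ 3 (mod 4) appear to even exponent (or don't appear), so by the two-squares theorem n IS expressible as a sum of two squares.
Step 3: Build a representation. Group n = k² · m with k = 4 and m = 29 · 137 = 3973 (a product of primes ≡ 1 (mod 4)); a representation of m scales to one of n via (k·x)² + (k·y)² = k²(x² + y²). Each prime p ≡ 1 (mod 4) is itself a sum of two squares; find a² by testing p − a² for a perfect square:
  29: 29 − 1² = 28, 29 − 2² = 25 = 5² ⇒ 29 = 2² + 5².
  137: 137 − 1² = 136, 137 − 2² = 133, 137 − 3² = 128, 137 − 4² = 121 = 11² ⇒ 137 = 4² + 11².
  Combine using the Brahmagupta–Fibonacci identity (a² + b²)(c² + d²) = (ac − bd)² + (ad + bc)² = (ac + bd)² + (ad − bc)²:
  29 · 137 = 3973: from (2² + 5²)(4² + 11²), take (2·4 − 5·11, 2·11 + 5·4) = (8 − 55, 22 + 20) = (-47, 42); dropping signs (only squares matter) gives (47, 42); check 47² + 42² = 2209 + 1764 = 3973 ✓.
  Scale by k = 4: (4·47, 4·42) = (188, 168).
Step 4: Order so x ≤ y and verify: 168² + 188² = 28224 + 35344 = 63568 = n. ✓

n = 63568 = 168² + 188² (one valid representation with x ≤ y).


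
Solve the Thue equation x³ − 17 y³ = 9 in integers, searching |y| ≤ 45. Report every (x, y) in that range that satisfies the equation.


The equation is x³ - 17y³ = 9. For fixed y, x³ = 17·y³ + 9, so a solution requires the RHS to be a perfect cube.
Strategy: iterate y from -45 to 45, compute RHS = 17·y³ + 9, and check whether it is a (positive or negative) perfect cube.
Check small values of y:
  y = 0: RHS = 9 is not a perfect cube.
  y = 1: RHS = 26 is not a perfect cube.
  y = -1: RHS = -8 = (-2)³ ⇒ x = -2 works.
  y = 2: RHS = 145 is not a perfect cube.
  y = -2: RHS = -127 is not a perfect cube.
  y = 3: RHS = 468 is not a perfect cube.
  y = -3: RHS = -450 is not a perfect cube.
Continuing the search up to |y| = 45 finds no further solutions beyond those listed.
Collected solutions: (-2, -1).

Solutions (with |y| ≤ 45): (-2, -1).


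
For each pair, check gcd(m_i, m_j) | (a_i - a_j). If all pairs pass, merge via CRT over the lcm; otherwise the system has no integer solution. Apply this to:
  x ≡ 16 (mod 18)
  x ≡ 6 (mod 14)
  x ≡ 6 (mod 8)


Moduli 18, 14, 8 are not pairwise coprime, so CRT works modulo lcm(m_i) when all pairwise compatibility conditions hold.
Pairwise compatibility: gcd(m_i, m_j) must divide a_i - a_j for every pair.
Merge one congruence at a time:
  Start: x ≡ 16 (mod 18).
  Combine with x ≡ 6 (mod 14): gcd(18, 14) = 2; 6 - 16 = -10, which IS divisible by 2, so compatible.
    Write x = 16 + 18·t and substitute into x ≡ 6 (mod 14): 18·t ≡ 6 − 16 = -10 (mod 14).
    Divide the congruence (and modulus) by g = 2: 9·t ≡ -5 (mod 7).
    Reduce coefficients mod 7: 2·t ≡ 2 (mod 7).
    The inverse of 2 mod 7 is 4 (since 2·4 = 8 = 1·7 + 1), so t ≡ 4·2 = 8 ≡ 1 (mod 7).
    Then x = 16 + 18·1 = 34, valid modulo lcm(18, 14) = 126: x ≡ 34 (mod 126).
  Combine with x ≡ 6 (mod 8): gcd(126, 8) = 2; 6 - 34 = -28, which IS divisible by 2, so compatible.
    Write x = 34 + 126·t and substitute into x ≡ 6 (mod 8): 126·t ≡ 6 − 34 = -28 (mod 8).
    Divide the congruence (and modulus) by g = 2: 63·t ≡ -14 (mod 4).
    Reduce coefficients mod 4: 3·t ≡ 2 (mod 4).
    The inverse of 3 mod 4 is 3 (since 3·3 = 9 = 2·4 + 1), so t ≡ 3·2 = 6 ≡ 2 (mod 4).
    Then x = 34 + 126·2 = 286, valid modulo lcm(126, 8) = 504: x ≡ 286 (mod 504).
Verify: 286 mod 18 = 16, 286 mod 14 = 6, 286 mod 8 = 6.

x ≡ 286 (mod 504).


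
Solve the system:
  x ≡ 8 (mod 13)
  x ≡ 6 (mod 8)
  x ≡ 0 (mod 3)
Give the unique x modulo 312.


Moduli 13, 8, 3 are pairwise coprime; by CRT there is a unique solution modulo M = 13 · 8 · 3 = 312.
Solve pairwise, accumulating the modulus:
  Start with x ≡ 8 (mod 13).
  Combine with x ≡ 6 (mod 8): since gcd(13, 8) = 1, we get a unique residue mod 104.
    Write x = 8 + 13·t and substitute into x ≡ 6 (mod 8): 13·t ≡ 6 − 8 = -2 (mod 8).
    Reduce coefficients mod 8: 5·t ≡ 6 (mod 8).
    The inverse of 5 mod 8 is 5 (since 5·5 = 25 = 3·8 + 1), so t ≡ 5·6 = 30 ≡ 6 (mod 8).
    Then x = 8 + 13·6 = 86, valid modulo lcm(13, 8) = 104: x ≡ 86 (mod 104).
  Combine with x ≡ 0 (mod 3): since gcd(104, 3) = 1, we get a unique residue mod 312.
    Write x = 86 + 104·t and substitute into x ≡ 0 (mod 3): 104·t ≡ 0 − 86 = -86 (mod 3).
    Reduce coefficients mod 3: 2·t ≡ 1 (mod 3).
    The inverse of 2 mod 3 is 2 (since 2·2 = 4 = 1·3 + 1), so t ≡ 2·1 = 2 ≡ 2 (mod 3).
    Then x = 86 + 104·2 = 294, valid modulo lcm(104, 3) = 312: x ≡ 294 (mod 312).
Verify: 294 mod 13 = 8 ✓, 294 mod 8 = 6 ✓, 294 mod 3 = 0 ✓.

x ≡ 294 (mod 312).


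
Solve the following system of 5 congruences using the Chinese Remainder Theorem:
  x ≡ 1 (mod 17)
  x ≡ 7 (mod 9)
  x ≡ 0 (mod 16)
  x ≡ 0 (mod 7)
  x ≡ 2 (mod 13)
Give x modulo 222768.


Product of moduli M = 17 · 9 · 16 · 7 · 13 = 222768.
Merge one congruence at a time:
  Start: x ≡ 1 (mod 17).
  Combine with x ≡ 7 (mod 9); new modulus lcm = 153.
    Write x = 1 + 17·t and substitute into x ≡ 7 (mod 9): 17·t ≡ 7 − 1 = 6 (mod 9).
    Reduce coefficients mod 9: 8·t ≡ 6 (mod 9).
    The inverse of 8 mod 9 is 8 (since 8·8 = 64 = 7·9 + 1), so t ≡ 8·6 = 48 ≡ 3 (mod 9).
    Then x = 1 + 17·3 = 52, valid modulo lcm(17, 9) = 153: x ≡ 52 (mod 153).
  Combine with x ≡ 0 (mod 16); new modulus lcm = 2448.
    Write x = 52 + 153·t and substitute into x ≡ 0 (mod 16): 153·t ≡ 0 − 52 = -52 (mod 16).
    Reduce coefficients mod 16: 9·t ≡ 12 (mod 16).
    The inverse of 9 mod 16 is 9 (since 9·9 = 81 = 5·16 + 1), so t ≡ 9·12 = 108 ≡ 12 (mod 16).
    Then x = 52 + 153·12 = 1888, valid modulo lcm(153, 16) = 2448: x ≡ 1888 (mod 2448).
  Combine with x ≡ 0 (mod 7); new modulus lcm = 17136.
    Write x = 1888 + 2448·t and substitute into x ≡ 0 (mod 7): 2448·t ≡ 0 − 1888 = -1888 (mod 7).
    Reduce coefficients mod 7: 5·t ≡ 2 (mod 7).
    The inverse of 5 mod 7 is 3 (since 5·3 = 15 = 2·7 + 1), so t ≡ 3·2 = 6 ≡ 6 (mod 7).
    Then x = 1888 + 2448·6 = 16576, valid modulo lcm(2448, 7) = 17136: x ≡ 16576 (mod 17136).
  Combine with x ≡ 2 (mod 13); new modulus lcm = 222768.
    Write x = 16576 + 17136·t and substitute into x ≡ 2 (mod 13): 17136·t ≡ 2 − 16576 = -16574 (mod 13).
    Reduce coefficients mod 13: 2·t ≡ 1 (mod 13).
    The inverse of 2 mod 13 is 7 (since 2·7 = 14 = 1·13 + 1), so t ≡ 7·1 = 7 ≡ 7 (mod 13).
    Then x = 16576 + 17136·7 = 136528, valid modulo lcm(17136, 13) = 222768: x ≡ 136528 (mod 222768).
Verify against each original: 136528 mod 17 = 1, 136528 mod 9 = 7, 136528 mod 16 = 0, 136528 mod 7 = 0, 136528 mod 13 = 2.

x ≡ 136528 (mod 222768).


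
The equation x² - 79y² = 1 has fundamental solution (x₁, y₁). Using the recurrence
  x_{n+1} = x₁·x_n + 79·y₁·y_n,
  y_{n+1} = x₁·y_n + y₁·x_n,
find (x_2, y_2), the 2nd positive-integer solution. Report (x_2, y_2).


Step 1: Find the fundamental solution (x₁, y₁) of x² - 79y² = 1.
  Expand √79 as a continued fraction. a₀ = ⌊√79⌋ = 8; iterate m_{k+1} = d_k·a_k − m_k, d_{k+1} = (79 − m_{k+1}²)/d_k, a_{k+1} = ⌊(a₀ + m_{k+1})/d_{k+1}⌋ (starting m₀ = 0, d₀ = 1), with convergents p_k = a_k·p_{k-1} + p_{k-2}, q_k = a_k·q_{k-1} + q_{k-2} (p₋₁ = 1, q₋₁ = 0):
  k = 0: a₀ = 8; p₀/q₀ = 8/1; p₀² − 79·q₀² = 64 − 79 = -15.
  k = 1: m = 8, d = 15, a = ⌊(8 + 8)/15⌋ = 1; p/q = (1·8 + 1)/(1·1 + 0) = 9/1; p² − 79·q² = 81 − 79 = 2.
  k = 2: m = 7, d = 2, a = ⌊(8 + 7)/2⌋ = 7; p/q = (7·9 + 8)/(7·1 + 1) = 71/8; p² − 79·q² = 5041 − 5056 = -15.
  k = 3: m = 7, d = 15, a = ⌊(8 + 7)/15⌋ = 1; p/q = (1·71 + 9)/(1·8 + 1) = 80/9; p² − 79·q² = 6400 − 6399 = 1.
  The first convergent with p² − 79·q² = 1 gives the fundamental solution (x₁, y₁) = (80, 9).
Step 2: Apply the recurrence (x_{n+1}, y_{n+1}) = (x₁x_n + 79y₁y_n, x₁y_n + y₁x_n) repeatedly.
  From (x_1, y_1) = (80, 9): x_2 = 80·80 + 79·9·9 = 12799; y_2 = 80·9 + 9·80 = 1440.
Step 3: Verify x_2² - 79·y_2² = 163814401 - 163814400 = 1 (should be 1). ✓

(x_1, y_1) = (80, 9); (x_2, y_2) = (12799, 1440).


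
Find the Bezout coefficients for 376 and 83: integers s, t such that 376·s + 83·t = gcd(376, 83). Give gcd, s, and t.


Euclidean algorithm on (376, 83) — divide until remainder is 0:
  376 = 4 · 83 + 44
  83 = 1 · 44 + 39
  44 = 1 · 39 + 5
  39 = 7 · 5 + 4
  5 = 1 · 4 + 1
  4 = 4 · 1 + 0
gcd(376, 83) = 1.
Track Bezout coefficients alongside the remainders: start with r₀ = 376 = a·1 + b·0 (s = 1, t = 0) and r₁ = 83 = a·0 + b·1 (s = 0, t = 1); each new remainder r_{k+1} = r_{k-1} − q_k·r_k inherits s_{k+1} = s_{k-1} − q_k·s_k, t_{k+1} = t_{k-1} − q_k·t_k, so r_k = a·s_k + b·t_k at every step:
  q = 4: r = 44, s = 1 − 4·0 = 1, t = 0 − 4·1 = -4  (check: 376·1 + 83·(-4) = 44)
  q = 1: r = 39, s = 0 − 1·1 = -1, t = 1 − 1·(-4) = 5  (check: 376·(-1) + 83·5 = 39)
  q = 1: r = 5, s = 1 − 1·(-1) = 2, t = -4 − 1·5 = -9  (check: 376·2 + 83·(-9) = 5)
  q = 7: r = 4, s = -1 − 7·2 = -15, t = 5 − 7·(-9) = 68  (check: 376·(-15) + 83·68 = 4)
  q = 1: r = 1, s = 2 − 1·(-15) = 17, t = -9 − 1·68 = -77  (check: 376·17 + 83·(-77) = 1)
The row with r = 1 (the gcd) gives the Bezout coefficients s = 17, t = -77.
Result: 376 · (17) + 83 · (-77) = 1.

gcd(376, 83) = 1; s = 17, t = -77 (check: 376·17 + 83·(-77) = 1).


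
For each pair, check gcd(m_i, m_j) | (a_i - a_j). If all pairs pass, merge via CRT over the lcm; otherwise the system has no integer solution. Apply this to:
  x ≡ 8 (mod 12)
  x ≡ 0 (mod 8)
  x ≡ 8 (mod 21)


Moduli 12, 8, 21 are not pairwise coprime, so CRT works modulo lcm(m_i) when all pairwise compatibility conditions hold.
Pairwise compatibility: gcd(m_i, m_j) must divide a_i - a_j for every pair.
Merge one congruence at a time:
  Start: x ≡ 8 (mod 12).
  Combine with x ≡ 0 (mod 8): gcd(12, 8) = 4; 0 - 8 = -8, which IS divisible by 4, so compatible.
    Write x = 8 + 12·t and substitute into x ≡ 0 (mod 8): 12·t ≡ 0 − 8 = -8 (mod 8).
    Divide the congruence (and modulus) by g = 4: 3·t ≡ -2 (mod 2).
    Reduce coefficients mod 2: 1·t ≡ 0 (mod 2).
    So t ≡ 0 (mod 2).
    Then x = 8 + 12·0 = 8, valid modulo lcm(12, 8) = 24: x ≡ 8 (mod 24).
  Combine with x ≡ 8 (mod 21): gcd(24, 21) = 3; 8 - 8 = 0, which IS divisible by 3, so compatible.
    Write x = 8 + 24·t and substitute into x ≡ 8 (mod 21): 24·t ≡ 8 − 8 = 0 (mod 21).
    Divide the congruence (and modulus) by g = 3: 8·t ≡ 0 (mod 7).
    Reduce coefficients mod 7: 1·t ≡ 0 (mod 7).
    So t ≡ 0 (mod 7).
    Then x = 8 + 24·0 = 8, valid modulo lcm(24, 21) = 168: x ≡ 8 (mod 168).
Verify: 8 mod 12 = 8, 8 mod 8 = 0, 8 mod 21 = 8.

x ≡ 8 (mod 168).


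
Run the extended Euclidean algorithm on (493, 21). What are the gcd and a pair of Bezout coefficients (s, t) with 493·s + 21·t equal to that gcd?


Euclidean algorithm on (493, 21) — divide until remainder is 0:
  493 = 23 · 21 + 10
  21 = 2 · 10 + 1
  10 = 10 · 1 + 0
gcd(493, 21) = 1.
Track Bezout coefficients alongside the remainders: start with r₀ = 493 = a·1 + b·0 (s = 1, t = 0) and r₁ = 21 = a·0 + b·1 (s = 0, t = 1); each new remainder r_{k+1} = r_{k-1} − q_k·r_k inherits s_{k+1} = s_{k-1} − q_k·s_k, t_{k+1} = t_{k-1} − q_k·t_k, so r_k = a·s_k + b·t_k at every step:
  q = 23: r = 10, s = 1 − 23·0 = 1, t = 0 − 23·1 = -23  (check: 493·1 + 21·(-23) = 10)
  q = 2: r = 1, s = 0 − 2·1 = -2, t = 1 − 2·(-23) = 47  (check: 493·(-2) + 21·47 = 1)
The row with r = 1 (the gcd) gives the Bezout coefficients s = -2, t = 47.
Result: 493 · (-2) + 21 · (47) = 1.

gcd(493, 21) = 1; s = -2, t = 47 (check: 493·(-2) + 21·47 = 1).


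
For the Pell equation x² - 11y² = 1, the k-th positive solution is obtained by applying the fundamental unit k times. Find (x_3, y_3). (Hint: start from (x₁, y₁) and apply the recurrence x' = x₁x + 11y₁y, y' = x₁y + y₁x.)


Step 1: Find the fundamental solution (x₁, y₁) of x² - 11y² = 1.
  Expand √11 as a continued fraction. a₀ = ⌊√11⌋ = 3; iterate m_{k+1} = d_k·a_k − m_k, d_{k+1} = (11 − m_{k+1}²)/d_k, a_{k+1} = ⌊(a₀ + m_{k+1})/d_{k+1}⌋ (starting m₀ = 0, d₀ = 1), with convergents p_k = a_k·p_{k-1} + p_{k-2}, q_k = a_k·q_{k-1} + q_{k-2} (p₋₁ = 1, q₋₁ = 0):
  k = 0: a₀ = 3; p₀/q₀ = 3/1; p₀² − 11·q₀² = 9 − 11 = -2.
  k = 1: m = 3, d = 2, a = ⌊(3 + 3)/2⌋ = 3; p/q = (3·3 + 1)/(3·1 + 0) = 10/3; p² − 11·q² = 100 − 99 = 1.
  The first convergent with p² − 11·q² = 1 gives the fundamental solution (x₁, y₁) = (10, 3).
Step 2: Apply the recurrence (x_{n+1}, y_{n+1}) = (x₁x_n + 11y₁y_n, x₁y_n + y₁x_n) repeatedly.
  From (x_1, y_1) = (10, 3): x_2 = 10·10 + 11·3·3 = 199; y_2 = 10·3 + 3·10 = 60.
  From (x_2, y_2) = (199, 60): x_3 = 10·199 + 11·3·60 = 3970; y_3 = 10·60 + 3·199 = 1197.
Step 3: Verify x_3² - 11·y_3² = 15760900 - 15760899 = 1 (should be 1). ✓

(x_1, y_1) = (10, 3); (x_3, y_3) = (3970, 1197).


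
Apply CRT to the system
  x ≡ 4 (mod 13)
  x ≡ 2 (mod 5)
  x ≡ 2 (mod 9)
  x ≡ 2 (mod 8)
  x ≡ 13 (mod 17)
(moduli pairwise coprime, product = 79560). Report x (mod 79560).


Product of moduli M = 13 · 5 · 9 · 8 · 17 = 79560.
Merge one congruence at a time:
  Start: x ≡ 4 (mod 13).
  Combine with x ≡ 2 (mod 5); new modulus lcm = 65.
    Write x = 4 + 13·t and substitute into x ≡ 2 (mod 5): 13·t ≡ 2 − 4 = -2 (mod 5).
    Reduce coefficients mod 5: 3·t ≡ 3 (mod 5).
    The inverse of 3 mod 5 is 2 (since 3·2 = 6 = 1·5 + 1), so t ≡ 2·3 = 6 ≡ 1 (mod 5).
    Then x = 4 + 13·1 = 17, valid modulo lcm(13, 5) = 65: x ≡ 17 (mod 65).
  Combine with x ≡ 2 (mod 9); new modulus lcm = 585.
    Write x = 17 + 65·t and substitute into x ≡ 2 (mod 9): 65·t ≡ 2 − 17 = -15 (mod 9).
    Reduce coefficients mod 9: 2·t ≡ 3 (mod 9).
    The inverse of 2 mod 9 is 5 (since 2·5 = 10 = 1·9 + 1), so t ≡ 5·3 = 15 ≡ 6 (mod 9).
    Then x = 17 + 65·6 = 407, valid modulo lcm(65, 9) = 585: x ≡ 407 (mod 585).
  Combine with x ≡ 2 (mod 8); new modulus lcm = 4680.
    Write x = 407 + 585·t and substitute into x ≡ 2 (mod 8): 585·t ≡ 2 − 407 = -405 (mod 8).
    Reduce coefficients mod 8: 1·t ≡ 3 (mod 8).
    So t ≡ 3 (mod 8).
    Then x = 407 + 585·3 = 2162, valid modulo lcm(585, 8) = 4680: x ≡ 2162 (mod 4680).
  Combine with x ≡ 13 (mod 17); new modulus lcm = 79560.
    Write x = 2162 + 4680·t and substitute into x ≡ 13 (mod 17): 4680·t ≡ 13 − 2162 = -2149 (mod 17).
    Reduce coefficients mod 17: 5·t ≡ 10 (mod 17).
    The inverse of 5 mod 17 is 7 (since 5·7 = 35 = 2·17 + 1), so t ≡ 7·10 = 70 ≡ 2 (mod 17).
    Then x = 2162 + 4680·2 = 11522, valid modulo lcm(4680, 17) = 79560: x ≡ 11522 (mod 79560).
Verify against each original: 11522 mod 13 = 4, 11522 mod 5 = 2, 11522 mod 9 = 2, 11522 mod 8 = 2, 11522 mod 17 = 13.

x ≡ 11522 (mod 79560).


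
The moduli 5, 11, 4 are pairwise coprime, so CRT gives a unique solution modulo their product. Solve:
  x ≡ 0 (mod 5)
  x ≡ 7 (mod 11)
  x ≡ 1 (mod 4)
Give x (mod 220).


Moduli 5, 11, 4 are pairwise coprime; by CRT there is a unique solution modulo M = 5 · 11 · 4 = 220.
Solve pairwise, accumulating the modulus:
  Start with x ≡ 0 (mod 5).
  Combine with x ≡ 7 (mod 11): since gcd(5, 11) = 1, we get a unique residue mod 55.
    Write x = 0 + 5·t and substitute into x ≡ 7 (mod 11): 5·t ≡ 7 − 0 = 7 (mod 11).
    The inverse of 5 mod 11 is 9 (since 5·9 = 45 = 4·11 + 1), so t ≡ 9·7 = 63 ≡ 8 (mod 11).
    Then x = 0 + 5·8 = 40, valid modulo lcm(5, 11) = 55: x ≡ 40 (mod 55).
  Combine with x ≡ 1 (mod 4): since gcd(55, 4) = 1, we get a unique residue mod 220.
    Write x = 40 + 55·t and substitute into x ≡ 1 (mod 4): 55·t ≡ 1 − 40 = -39 (mod 4).
    Reduce coefficients mod 4: 3·t ≡ 1 (mod 4).
    The inverse of 3 mod 4 is 3 (since 3·3 = 9 = 2·4 + 1), so t ≡ 3·1 = 3 ≡ 3 (mod 4).
    Then x = 40 + 55·3 = 205, valid modulo lcm(55, 4) = 220: x ≡ 205 (mod 220).
Verify: 205 mod 5 = 0 ✓, 205 mod 11 = 7 ✓, 205 mod 4 = 1 ✓.

x ≡ 205 (mod 220).


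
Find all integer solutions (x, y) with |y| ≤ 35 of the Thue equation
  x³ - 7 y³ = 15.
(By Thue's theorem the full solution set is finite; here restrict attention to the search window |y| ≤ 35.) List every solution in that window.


The equation is x³ - 7y³ = 15. For fixed y, x³ = 7·y³ + 15, so a solution requires the RHS to be a perfect cube.
Strategy: iterate y from -35 to 35, compute RHS = 7·y³ + 15, and check whether it is a (positive or negative) perfect cube.
Check small values of y:
  y = 0: RHS = 15 is not a perfect cube.
  y = 1: RHS = 22 is not a perfect cube.
  y = -1: RHS = 8 = (2)³ ⇒ x = 2 works.
  y = 2: RHS = 71 is not a perfect cube.
  y = -2: RHS = -41 is not a perfect cube.
  y = 3: RHS = 204 is not a perfect cube.
  y = -3: RHS = -174 is not a perfect cube.
Continuing, at y = 23: RHS = 85184 = (44)³ ⇒ x = 44 works.
Searching the remaining y in |y| ≤ 35 finds no further solutions.
Collected solutions: (2, -1), (44, 23).

Solutions (with |y| ≤ 35): (2, -1), (44, 23).


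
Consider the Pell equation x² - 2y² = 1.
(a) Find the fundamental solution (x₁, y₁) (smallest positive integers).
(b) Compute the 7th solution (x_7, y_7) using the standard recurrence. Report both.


Step 1: Find the fundamental solution (x₁, y₁) of x² - 2y² = 1.
  Expand √2 as a continued fraction. a₀ = ⌊√2⌋ = 1; iterate m_{k+1} = d_k·a_k − m_k, d_{k+1} = (2 − m_{k+1}²)/d_k, a_{k+1} = ⌊(a₀ + m_{k+1})/d_{k+1}⌋ (starting m₀ = 0, d₀ = 1), with convergents p_k = a_k·p_{k-1} + p_{k-2}, q_k = a_k·q_{k-1} + q_{k-2} (p₋₁ = 1, q₋₁ = 0):
  k = 0: a₀ = 1; p₀/q₀ = 1/1; p₀² − 2·q₀² = 1 − 2 = -1.
  k = 1: m = 1, d = 1, a = ⌊(1 + 1)/1⌋ = 2; p/q = (2·1 + 1)/(2·1 + 0) = 3/2; p² − 2·q² = 9 − 8 = 1.
  The first convergent with p² − 2·q² = 1 gives the fundamental solution (x₁, y₁) = (3, 2).
Step 2: Apply the recurrence (x_{n+1}, y_{n+1}) = (x₁x_n + 2y₁y_n, x₁y_n + y₁x_n) repeatedly.
  From (x_1, y_1) = (3, 2): x_2 = 3·3 + 2·2·2 = 17; y_2 = 3·2 + 2·3 = 12.
  From (x_2, y_2) = (17, 12): x_3 = 3·17 + 2·2·12 = 99; y_3 = 3·12 + 2·17 = 70.
  From (x_3, y_3) = (99, 70): x_4 = 3·99 + 2·2·70 = 577; y_4 = 3·70 + 2·99 = 408.
  From (x_4, y_4) = (577, 408): x_5 = 3·577 + 2·2·408 = 3363; y_5 = 3·408 + 2·577 = 2378.
  From (x_5, y_5) = (3363, 2378): x_6 = 3·3363 + 2·2·2378 = 19601; y_6 = 3·2378 + 2·3363 = 13860.
  From (x_6, y_6) = (19601, 13860): x_7 = 3·19601 + 2·2·13860 = 114243; y_7 = 3·13860 + 2·19601 = 80782.
Step 3: Verify x_7² - 2·y_7² = 13051463049 - 13051463048 = 1 (should be 1). ✓

(x_1, y_1) = (3, 2); (x_7, y_7) = (114243, 80782).


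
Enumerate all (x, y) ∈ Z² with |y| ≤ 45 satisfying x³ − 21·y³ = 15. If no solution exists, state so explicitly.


The equation is x³ - 21y³ = 15. For fixed y, x³ = 21·y³ + 15, so a solution requires the RHS to be a perfect cube.
Strategy: iterate y from -45 to 45, compute RHS = 21·y³ + 15, and check whether it is a (positive or negative) perfect cube.
Check small values of y:
  y = 0: RHS = 15 is not a perfect cube.
  y = 1: RHS = 36 is not a perfect cube.
  y = -1: RHS = -6 is not a perfect cube.
  y = 2: RHS = 183 is not a perfect cube.
  y = -2: RHS = -153 is not a perfect cube.
  y = 3: RHS = 582 is not a perfect cube.
  y = -3: RHS = -552 is not a perfect cube.
Continuing the search up to |y| = 45 finds no solutions either.
No (x, y) in the scanned range satisfies the equation.

No integer solutions with |y| ≤ 45.


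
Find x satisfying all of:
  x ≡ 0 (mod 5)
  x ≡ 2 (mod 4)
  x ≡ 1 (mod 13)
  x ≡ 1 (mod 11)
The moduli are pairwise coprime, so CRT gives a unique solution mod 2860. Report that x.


Product of moduli M = 5 · 4 · 13 · 11 = 2860.
Merge one congruence at a time:
  Start: x ≡ 0 (mod 5).
  Combine with x ≡ 2 (mod 4); new modulus lcm = 20.
    Write x = 0 + 5·t and substitute into x ≡ 2 (mod 4): 5·t ≡ 2 − 0 = 2 (mod 4).
    Reduce coefficients mod 4: 1·t ≡ 2 (mod 4).
    So t ≡ 2 (mod 4).
    Then x = 0 + 5·2 = 10, valid modulo lcm(5, 4) = 20: x ≡ 10 (mod 20).
  Combine with x ≡ 1 (mod 13); new modulus lcm = 260.
    Write x = 10 + 20·t and substitute into x ≡ 1 (mod 13): 20·t ≡ 1 − 10 = -9 (mod 13).
    Reduce coefficients mod 13: 7·t ≡ 4 (mod 13).
    The inverse of 7 mod 13 is 2 (since 7·2 = 14 = 1·13 + 1), so t ≡ 2·4 = 8 ≡ 8 (mod 13).
    Then x = 10 + 20·8 = 170, valid modulo lcm(20, 13) = 260: x ≡ 170 (mod 260).
  Combine with x ≡ 1 (mod 11); new modulus lcm = 2860.
    Write x = 170 + 260·t and substitute into x ≡ 1 (mod 11): 260·t ≡ 1 − 170 = -169 (mod 11).
    Reduce coefficients mod 11: 7·t ≡ 7 (mod 11).
    The inverse of 7 mod 11 is 8 (since 7·8 = 56 = 5·11 + 1), so t ≡ 8·7 = 56 ≡ 1 (mod 11).
    Then x = 170 + 260·1 = 430, valid modulo lcm(260, 11) = 2860: x ≡ 430 (mod 2860).
Verify against each original: 430 mod 5 = 0, 430 mod 4 = 2, 430 mod 13 = 1, 430 mod 11 = 1.

x ≡ 430 (mod 2860).


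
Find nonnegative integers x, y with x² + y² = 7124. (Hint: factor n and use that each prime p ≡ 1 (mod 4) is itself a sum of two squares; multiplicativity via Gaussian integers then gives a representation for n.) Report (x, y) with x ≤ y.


Step 1: Factor n = 7124 = 2^2 · 13 · 137.
Step 2: Check the mod-4 condition on each prime factor: 2 = 2 (special); 13 ≡ 1 (mod 4), exponent 1; 137 ≡ 1 (mod 4), exponent 1.
All primes ≡ 3 (mod 4) appear to even exponent (or don't appear), so by the two-squares theorem n IS expressible as a sum of two squares.
Step 3: Build a representation. Group n = k² · m with k = 2 and m = 13 · 137 = 1781 (a product of primes ≡ 1 (mod 4)); a representation of m scales to one of n via (k·x)² + (k·y)² = k²(x² + y²). Each prime p ≡ 1 (mod 4) is itself a sum of two squares; find a² by testing p − a² for a perfect square:
  13: 13 − 1² = 12, 13 − 2² = 9 = 3² ⇒ 13 = 2² + 3².
  137: 137 − 1² = 136, 137 − 2² = 133, 137 − 3² = 128, 137 − 4² = 121 = 11² ⇒ 137 = 4² + 11².
  Combine using the Brahmagupta–Fibonacci identity (a² + b²)(c² + d²) = (ac − bd)² + (ad + bc)² = (ac + bd)² + (ad − bc)²:
  13 · 137 = 1781: from (2² + 3²)(4² + 11²), take (2·4 − 3·11, 2·11 + 3·4) = (8 − 33, 22 + 12) = (-25, 34); dropping signs (only squares matter) gives (25, 34); check 25² + 34² = 625 + 1156 = 1781 ✓.
  Scale by k = 2: (2·25, 2·34) = (50, 68).
Step 4: Order so x ≤ y and verify: 50² + 68² = 2500 + 4624 = 7124 = n. ✓

n = 7124 = 50² + 68² (one valid representation with x ≤ y).


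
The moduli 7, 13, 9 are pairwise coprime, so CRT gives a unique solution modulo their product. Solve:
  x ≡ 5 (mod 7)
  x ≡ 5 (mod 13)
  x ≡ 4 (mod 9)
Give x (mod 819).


Moduli 7, 13, 9 are pairwise coprime; by CRT there is a unique solution modulo M = 7 · 13 · 9 = 819.
Solve pairwise, accumulating the modulus:
  Start with x ≡ 5 (mod 7).
  Combine with x ≡ 5 (mod 13): since gcd(7, 13) = 1, we get a unique residue mod 91.
    Write x = 5 + 7·t and substitute into x ≡ 5 (mod 13): 7·t ≡ 5 − 5 = 0 (mod 13).
    The inverse of 7 mod 13 is 2 (since 7·2 = 14 = 1·13 + 1), so t ≡ 2·0 = 0 ≡ 0 (mod 13).
    Then x = 5 + 7·0 = 5, valid modulo lcm(7, 13) = 91: x ≡ 5 (mod 91).
  Combine with x ≡ 4 (mod 9): since gcd(91, 9) = 1, we get a unique residue mod 819.
    Write x = 5 + 91·t and substitute into x ≡ 4 (mod 9): 91·t ≡ 4 − 5 = -1 (mod 9).
    Reduce coefficients mod 9: 1·t ≡ 8 (mod 9).
    So t ≡ 8 (mod 9).
    Then x = 5 + 91·8 = 733, valid modulo lcm(91, 9) = 819: x ≡ 733 (mod 819).
Verify: 733 mod 7 = 5 ✓, 733 mod 13 = 5 ✓, 733 mod 9 = 4 ✓.

x ≡ 733 (mod 819).


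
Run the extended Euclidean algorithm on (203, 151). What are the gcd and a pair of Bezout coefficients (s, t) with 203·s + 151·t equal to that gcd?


Euclidean algorithm on (203, 151) — divide until remainder is 0:
  203 = 1 · 151 + 52
  151 = 2 · 52 + 47
  52 = 1 · 47 + 5
  47 = 9 · 5 + 2
  5 = 2 · 2 + 1
  2 = 2 · 1 + 0
gcd(203, 151) = 1.
Track Bezout coefficients alongside the remainders: start with r₀ = 203 = a·1 + b·0 (s = 1, t = 0) and r₁ = 151 = a·0 + b·1 (s = 0, t = 1); each new remainder r_{k+1} = r_{k-1} − q_k·r_k inherits s_{k+1} = s_{k-1} − q_k·s_k, t_{k+1} = t_{k-1} − q_k·t_k, so r_k = a·s_k + b·t_k at every step:
  q = 1: r = 52, s = 1 − 1·0 = 1, t = 0 − 1·1 = -1  (check: 203·1 + 151·(-1) = 52)
  q = 2: r = 47, s = 0 − 2·1 = -2, t = 1 − 2·(-1) = 3  (check: 203·(-2) + 151·3 = 47)
  q = 1: r = 5, s = 1 − 1·(-2) = 3, t = -1 − 1·3 = -4  (check: 203·3 + 151·(-4) = 5)
  q = 9: r = 2, s = -2 − 9·3 = -29, t = 3 − 9·(-4) = 39  (check: 203·(-29) + 151·39 = 2)
  q = 2: r = 1, s = 3 − 2·(-29) = 61, t = -4 − 2·39 = -82  (check: 203·61 + 151·(-82) = 1)
The row with r = 1 (the gcd) gives the Bezout coefficients s = 61, t = -82.
Result: 203 · (61) + 151 · (-82) = 1.

gcd(203, 151) = 1; s = 61, t = -82 (check: 203·61 + 151·(-82) = 1).


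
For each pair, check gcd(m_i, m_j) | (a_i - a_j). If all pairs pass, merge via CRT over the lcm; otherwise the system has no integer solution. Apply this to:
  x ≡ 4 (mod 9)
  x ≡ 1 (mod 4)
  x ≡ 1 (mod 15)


Moduli 9, 4, 15 are not pairwise coprime, so CRT works modulo lcm(m_i) when all pairwise compatibility conditions hold.
Pairwise compatibility: gcd(m_i, m_j) must divide a_i - a_j for every pair.
Merge one congruence at a time:
  Start: x ≡ 4 (mod 9).
  Combine with x ≡ 1 (mod 4): gcd(9, 4) = 1; 1 - 4 = -3, which IS divisible by 1, so compatible.
    Write x = 4 + 9·t and substitute into x ≡ 1 (mod 4): 9·t ≡ 1 − 4 = -3 (mod 4).
    Reduce coefficients mod 4: 1·t ≡ 1 (mod 4).
    So t ≡ 1 (mod 4).
    Then x = 4 + 9·1 = 13, valid modulo lcm(9, 4) = 36: x ≡ 13 (mod 36).
  Combine with x ≡ 1 (mod 15): gcd(36, 15) = 3; 1 - 13 = -12, which IS divisible by 3, so compatible.
    Write x = 13 + 36·t and substitute into x ≡ 1 (mod 15): 36·t ≡ 1 − 13 = -12 (mod 15).
    Divide the congruence (and modulus) by g = 3: 12·t ≡ -4 (mod 5).
    Reduce coefficients mod 5: 2·t ≡ 1 (mod 5).
    The inverse of 2 mod 5 is 3 (since 2·3 = 6 = 1·5 + 1), so t ≡ 3·1 = 3 ≡ 3 (mod 5).
    Then x = 13 + 36·3 = 121, valid modulo lcm(36, 15) = 180: x ≡ 121 (mod 180).
Verify: 121 mod 9 = 4, 121 mod 4 = 1, 121 mod 15 = 1.

x ≡ 121 (mod 180).


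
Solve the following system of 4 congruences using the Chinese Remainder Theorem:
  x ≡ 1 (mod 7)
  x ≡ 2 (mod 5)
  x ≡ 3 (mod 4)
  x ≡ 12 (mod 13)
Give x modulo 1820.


Product of moduli M = 7 · 5 · 4 · 13 = 1820.
Merge one congruence at a time:
  Start: x ≡ 1 (mod 7).
  Combine with x ≡ 2 (mod 5); new modulus lcm = 35.
    Write x = 1 + 7·t and substitute into x ≡ 2 (mod 5): 7·t ≡ 2 − 1 = 1 (mod 5).
    Reduce coefficients mod 5: 2·t ≡ 1 (mod 5).
    The inverse of 2 mod 5 is 3 (since 2·3 = 6 = 1·5 + 1), so t ≡ 3·1 = 3 ≡ 3 (mod 5).
    Then x = 1 + 7·3 = 22, valid modulo lcm(7, 5) = 35: x ≡ 22 (mod 35).
  Combine with x ≡ 3 (mod 4); new modulus lcm = 140.
    Write x = 22 + 35·t and substitute into x ≡ 3 (mod 4): 35·t ≡ 3 − 22 = -19 (mod 4).
    Reduce coefficients mod 4: 3·t ≡ 1 (mod 4).
    The inverse of 3 mod 4 is 3 (since 3·3 = 9 = 2·4 + 1), so t ≡ 3·1 = 3 ≡ 3 (mod 4).
    Then x = 22 + 35·3 = 127, valid modulo lcm(35, 4) = 140: x ≡ 127 (mod 140).
  Combine with x ≡ 12 (mod 13); new modulus lcm = 1820.
    Write x = 127 + 140·t and substitute into x ≡ 12 (mod 13): 140·t ≡ 12 − 127 = -115 (mod 13).
    Reduce coefficients mod 13: 10·t ≡ 2 (mod 13).
    The inverse of 10 mod 13 is 4 (since 10·4 = 40 = 3·13 + 1), so t ≡ 4·2 = 8 ≡ 8 (mod 13).
    Then x = 127 + 140·8 = 1247, valid modulo lcm(140, 13) = 1820: x ≡ 1247 (mod 1820).
Verify against each original: 1247 mod 7 = 1, 1247 mod 5 = 2, 1247 mod 4 = 3, 1247 mod 13 = 12.

x ≡ 1247 (mod 1820).


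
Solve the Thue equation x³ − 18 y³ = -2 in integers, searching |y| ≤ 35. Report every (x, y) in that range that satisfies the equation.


The equation is x³ - 18y³ = -2. For fixed y, x³ = 18·y³ − 2, so a solution requires the RHS to be a perfect cube.
Strategy: iterate y from -35 to 35, compute RHS = 18·y³ − 2, and check whether it is a (positive or negative) perfect cube.
Check small values of y:
  y = 0: RHS = -2 is not a perfect cube.
  y = 1: RHS = 16 is not a perfect cube.
  y = -1: RHS = -20 is not a perfect cube.
  y = 2: RHS = 142 is not a perfect cube.
  y = -2: RHS = -146 is not a perfect cube.
  y = 3: RHS = 484 is not a perfect cube.
  y = -3: RHS = -488 is not a perfect cube.
Continuing the search up to |y| = 35 finds no solutions either.
No (x, y) in the scanned range satisfies the equation.

No integer solutions with |y| ≤ 35.


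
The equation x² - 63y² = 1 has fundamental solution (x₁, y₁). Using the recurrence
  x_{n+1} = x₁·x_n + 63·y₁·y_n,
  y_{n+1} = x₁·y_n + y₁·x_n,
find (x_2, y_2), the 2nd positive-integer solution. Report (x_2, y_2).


Step 1: Find the fundamental solution (x₁, y₁) of x² - 63y² = 1.
  Expand √63 as a continued fraction. a₀ = ⌊√63⌋ = 7; iterate m_{k+1} = d_k·a_k − m_k, d_{k+1} = (63 − m_{k+1}²)/d_k, a_{k+1} = ⌊(a₀ + m_{k+1})/d_{k+1}⌋ (starting m₀ = 0, d₀ = 1), with convergents p_k = a_k·p_{k-1} + p_{k-2}, q_k = a_k·q_{k-1} + q_{k-2} (p₋₁ = 1, q₋₁ = 0):
  k = 0: a₀ = 7; p₀/q₀ = 7/1; p₀² − 63·q₀² = 49 − 63 = -14.
  k = 1: m = 7, d = 14, a = ⌊(7 + 7)/14⌋ = 1; p/q = (1·7 + 1)/(1·1 + 0) = 8/1; p² − 63·q² = 64 − 63 = 1.
  The first convergent with p² − 63·q² = 1 gives the fundamental solution (x₁, y₁) = (8, 1).
Step 2: Apply the recurrence (x_{n+1}, y_{n+1}) = (x₁x_n + 63y₁y_n, x₁y_n + y₁x_n) repeatedly.
  From (x_1, y_1) = (8, 1): x_2 = 8·8 + 63·1·1 = 127; y_2 = 8·1 + 1·8 = 16.
Step 3: Verify x_2² - 63·y_2² = 16129 - 16128 = 1 (should be 1). ✓

(x_1, y_1) = (8, 1); (x_2, y_2) = (127, 16).


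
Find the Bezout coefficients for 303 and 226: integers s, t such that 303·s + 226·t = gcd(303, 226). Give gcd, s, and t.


Euclidean algorithm on (303, 226) — divide until remainder is 0:
  303 = 1 · 226 + 77
  226 = 2 · 77 + 72
  77 = 1 · 72 + 5
  72 = 14 · 5 + 2
  5 = 2 · 2 + 1
  2 = 2 · 1 + 0
gcd(303, 226) = 1.
Track Bezout coefficients alongside the remainders: start with r₀ = 303 = a·1 + b·0 (s = 1, t = 0) and r₁ = 226 = a·0 + b·1 (s = 0, t = 1); each new remainder r_{k+1} = r_{k-1} − q_k·r_k inherits s_{k+1} = s_{k-1} − q_k·s_k, t_{k+1} = t_{k-1} − q_k·t_k, so r_k = a·s_k + b·t_k at every step:
  q = 1: r = 77, s = 1 − 1·0 = 1, t = 0 − 1·1 = -1  (check: 303·1 + 226·(-1) = 77)
  q = 2: r = 72, s = 0 − 2·1 = -2, t = 1 − 2·(-1) = 3  (check: 303·(-2) + 226·3 = 72)
  q = 1: r = 5, s = 1 − 1·(-2) = 3, t = -1 − 1·3 = -4  (check: 303·3 + 226·(-4) = 5)
  q = 14: r = 2, s = -2 − 14·3 = -44, t = 3 − 14·(-4) = 59  (check: 303·(-44) + 226·59 = 2)
  q = 2: r = 1, s = 3 − 2·(-44) = 91, t = -4 − 2·59 = -122  (check: 303·91 + 226·(-122) = 1)
The row with r = 1 (the gcd) gives the Bezout coefficients s = 91, t = -122.
Result: 303 · (91) + 226 · (-122) = 1.

gcd(303, 226) = 1; s = 91, t = -122 (check: 303·91 + 226·(-122) = 1).


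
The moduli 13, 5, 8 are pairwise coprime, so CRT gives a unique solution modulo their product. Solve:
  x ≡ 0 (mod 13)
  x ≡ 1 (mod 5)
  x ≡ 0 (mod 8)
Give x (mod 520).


Moduli 13, 5, 8 are pairwise coprime; by CRT there is a unique solution modulo M = 13 · 5 · 8 = 520.
Solve pairwise, accumulating the modulus:
  Start with x ≡ 0 (mod 13).
  Combine with x ≡ 1 (mod 5): since gcd(13, 5) = 1, we get a unique residue mod 65.
    Write x = 0 + 13·t and substitute into x ≡ 1 (mod 5): 13·t ≡ 1 − 0 = 1 (mod 5).
    Reduce coefficients mod 5: 3·t ≡ 1 (mod 5).
    The inverse of 3 mod 5 is 2 (since 3·2 = 6 = 1·5 + 1), so t ≡ 2·1 = 2 ≡ 2 (mod 5).
    Then x = 0 + 13·2 = 26, valid modulo lcm(13, 5) = 65: x ≡ 26 (mod 65).
  Combine with x ≡ 0 (mod 8): since gcd(65, 8) = 1, we get a unique residue mod 520.
    Write x = 26 + 65·t and substitute into x ≡ 0 (mod 8): 65·t ≡ 0 − 26 = -26 (mod 8).
    Reduce coefficients mod 8: 1·t ≡ 6 (mod 8).
    So t ≡ 6 (mod 8).
    Then x = 26 + 65·6 = 416, valid modulo lcm(65, 8) = 520: x ≡ 416 (mod 520).
Verify: 416 mod 13 = 0 ✓, 416 mod 5 = 1 ✓, 416 mod 8 = 0 ✓.

x ≡ 416 (mod 520).


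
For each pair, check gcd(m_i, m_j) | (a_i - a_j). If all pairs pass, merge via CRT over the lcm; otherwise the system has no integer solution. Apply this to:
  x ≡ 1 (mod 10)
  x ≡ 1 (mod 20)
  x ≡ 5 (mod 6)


Moduli 10, 20, 6 are not pairwise coprime, so CRT works modulo lcm(m_i) when all pairwise compatibility conditions hold.
Pairwise compatibility: gcd(m_i, m_j) must divide a_i - a_j for every pair.
Merge one congruence at a time:
  Start: x ≡ 1 (mod 10).
  Combine with x ≡ 1 (mod 20): gcd(10, 20) = 10; 1 - 1 = 0, which IS divisible by 10, so compatible.
    Write x = 1 + 10·t and substitute into x ≡ 1 (mod 20): 10·t ≡ 1 − 1 = 0 (mod 20).
    Divide the congruence (and modulus) by g = 10: 1·t ≡ 0 (mod 2).
    So t ≡ 0 (mod 2).
    Then x = 1 + 10·0 = 1, valid modulo lcm(10, 20) = 20: x ≡ 1 (mod 20).
  Combine with x ≡ 5 (mod 6): gcd(20, 6) = 2; 5 - 1 = 4, which IS divisible by 2, so compatible.
    Write x = 1 + 20·t and substitute into x ≡ 5 (mod 6): 20·t ≡ 5 − 1 = 4 (mod 6).
    Divide the congruence (and modulus) by g = 2: 10·t ≡ 2 (mod 3).
    Reduce coefficients mod 3: 1·t ≡ 2 (mod 3).
    So t ≡ 2 (mod 3).
    Then x = 1 + 20·2 = 41, valid modulo lcm(20, 6) = 60: x ≡ 41 (mod 60).
Verify: 41 mod 10 = 1, 41 mod 20 = 1, 41 mod 6 = 5.

x ≡ 41 (mod 60).


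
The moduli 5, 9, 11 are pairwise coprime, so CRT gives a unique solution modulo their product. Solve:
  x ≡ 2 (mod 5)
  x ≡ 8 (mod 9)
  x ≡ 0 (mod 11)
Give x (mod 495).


Moduli 5, 9, 11 are pairwise coprime; by CRT there is a unique solution modulo M = 5 · 9 · 11 = 495.
Solve pairwise, accumulating the modulus:
  Start with x ≡ 2 (mod 5).
  Combine with x ≡ 8 (mod 9): since gcd(5, 9) = 1, we get a unique residue mod 45.
    Write x = 2 + 5·t and substitute into x ≡ 8 (mod 9): 5·t ≡ 8 − 2 = 6 (mod 9).
    The inverse of 5 mod 9 is 2 (since 5·2 = 10 = 1·9 + 1), so t ≡ 2·6 = 12 ≡ 3 (mod 9).
    Then x = 2 + 5·3 = 17, valid modulo lcm(5, 9) = 45: x ≡ 17 (mod 45).
  Combine with x ≡ 0 (mod 11): since gcd(45, 11) = 1, we get a unique residue mod 495.
    Write x = 17 + 45·t and substitute into x ≡ 0 (mod 11): 45·t ≡ 0 − 17 = -17 (mod 11).
    Reduce coefficients mod 11: 1·t ≡ 5 (mod 11).
    So t ≡ 5 (mod 11).
    Then x = 17 + 45·5 = 242, valid modulo lcm(45, 11) = 495: x ≡ 242 (mod 495).
Verify: 242 mod 5 = 2 ✓, 242 mod 9 = 8 ✓, 242 mod 11 = 0 ✓.

x ≡ 242 (mod 495).


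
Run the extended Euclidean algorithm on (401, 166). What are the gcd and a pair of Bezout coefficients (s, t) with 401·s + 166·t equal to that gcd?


Euclidean algorithm on (401, 166) — divide until remainder is 0:
  401 = 2 · 166 + 69
  166 = 2 · 69 + 28
  69 = 2 · 28 + 13
  28 = 2 · 13 + 2
  13 = 6 · 2 + 1
  2 = 2 · 1 + 0
gcd(401, 166) = 1.
Track Bezout coefficients alongside the remainders: start with r₀ = 401 = a·1 + b·0 (s = 1, t = 0) and r₁ = 166 = a·0 + b·1 (s = 0, t = 1); each new remainder r_{k+1} = r_{k-1} − q_k·r_k inherits s_{k+1} = s_{k-1} − q_k·s_k, t_{k+1} = t_{k-1} − q_k·t_k, so r_k = a·s_k + b·t_k at every step:
  q = 2: r = 69, s = 1 − 2·0 = 1, t = 0 − 2·1 = -2  (check: 401·1 + 166·(-2) = 69)
  q = 2: r = 28, s = 0 − 2·1 = -2, t = 1 − 2·(-2) = 5  (check: 401·(-2) + 166·5 = 28)
  q = 2: r = 13, s = 1 − 2·(-2) = 5, t = -2 − 2·5 = -12  (check: 401·5 + 166·(-12) = 13)
  q = 2: r = 2, s = -2 − 2·5 = -12, t = 5 − 2·(-12) = 29  (check: 401·(-12) + 166·29 = 2)
  q = 6: r = 1, s = 5 − 6·(-12) = 77, t = -12 − 6·29 = -186  (check: 401·77 + 166·(-186) = 1)
The row with r = 1 (the gcd) gives the Bezout coefficients s = 77, t = -186.
Result: 401 · (77) + 166 · (-186) = 1.

gcd(401, 166) = 1; s = 77, t = -186 (check: 401·77 + 166·(-186) = 1).


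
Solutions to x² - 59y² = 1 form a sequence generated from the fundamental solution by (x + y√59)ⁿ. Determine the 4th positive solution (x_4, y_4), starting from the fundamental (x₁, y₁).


Step 1: Find the fundamental solution (x₁, y₁) of x² - 59y² = 1.
  Expand √59 as a continued fraction. a₀ = ⌊√59⌋ = 7; iterate m_{k+1} = d_k·a_k − m_k, d_{k+1} = (59 − m_{k+1}²)/d_k, a_{k+1} = ⌊(a₀ + m_{k+1})/d_{k+1}⌋ (starting m₀ = 0, d₀ = 1), with convergents p_k = a_k·p_{k-1} + p_{k-2}, q_k = a_k·q_{k-1} + q_{k-2} (p₋₁ = 1, q₋₁ = 0):
  k = 0: a₀ = 7; p₀/q₀ = 7/1; p₀² − 59·q₀² = 49 − 59 = -10.
  k = 1: m = 7, d = 10, a = ⌊(7 + 7)/10⌋ = 1; p/q = (1·7 + 1)/(1·1 + 0) = 8/1; p² − 59·q² = 64 − 59 = 5.
  k = 2: m = 3, d = 5, a = ⌊(7 + 3)/5⌋ = 2; p/q = (2·8 + 7)/(2·1 + 1) = 23/3; p² − 59·q² = 529 − 531 = -2.
  k = 3: m = 7, d = 2, a = ⌊(7 + 7)/2⌋ = 7; p/q = (7·23 + 8)/(7·3 + 1) = 169/22; p² − 59·q² = 28561 − 28556 = 5.
  k = 4: m = 7, d = 5, a = ⌊(7 + 7)/5⌋ = 2; p/q = (2·169 + 23)/(2·22 + 3) = 361/47; p² − 59·q² = 130321 − 130331 = -10.
  k = 5: m = 3, d = 10, a = ⌊(7 + 3)/10⌋ = 1; p/q = (1·361 + 169)/(1·47 + 22) = 530/69; p² − 59·q² = 280900 − 280899 = 1.
  The first convergent with p² − 59·q² = 1 gives the fundamental solution (x₁, y₁) = (530, 69).
Step 2: Apply the recurrence (x_{n+1}, y_{n+1}) = (x₁x_n + 59y₁y_n, x₁y_n + y₁x_n) repeatedly.
  From (x_1, y_1) = (530, 69): x_2 = 530·530 + 59·69·69 = 561799; y_2 = 530·69 + 69·530 = 73140.
  From (x_2, y_2) = (561799, 73140): x_3 = 530·561799 + 59·69·73140 = 595506410; y_3 = 530·73140 + 69·561799 = 77528331.
  From (x_3, y_3) = (595506410, 77528331): x_4 = 530·595506410 + 59·69·77528331 = 631236232801; y_4 = 530·77528331 + 69·595506410 = 82179957720.
Step 3: Verify x_4² - 59·y_4² = 398459181600798268305601 - 398459181600798268305600 = 1 (should be 1). ✓

(x_1, y_1) = (530, 69); (x_4, y_4) = (631236232801, 82179957720).
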